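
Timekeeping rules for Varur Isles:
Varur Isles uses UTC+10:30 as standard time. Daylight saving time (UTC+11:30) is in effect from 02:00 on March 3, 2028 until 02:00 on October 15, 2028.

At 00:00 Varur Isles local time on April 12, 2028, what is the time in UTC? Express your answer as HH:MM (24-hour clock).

12:30

April 12, 2028 lies within the daylight-saving period (3 March – 15 October), so Varur Isles is on daylight time, UTC+11:30.
00:00 local − 11h30m = 12:30 UTC (rolling into the previous day, 11 April 2028).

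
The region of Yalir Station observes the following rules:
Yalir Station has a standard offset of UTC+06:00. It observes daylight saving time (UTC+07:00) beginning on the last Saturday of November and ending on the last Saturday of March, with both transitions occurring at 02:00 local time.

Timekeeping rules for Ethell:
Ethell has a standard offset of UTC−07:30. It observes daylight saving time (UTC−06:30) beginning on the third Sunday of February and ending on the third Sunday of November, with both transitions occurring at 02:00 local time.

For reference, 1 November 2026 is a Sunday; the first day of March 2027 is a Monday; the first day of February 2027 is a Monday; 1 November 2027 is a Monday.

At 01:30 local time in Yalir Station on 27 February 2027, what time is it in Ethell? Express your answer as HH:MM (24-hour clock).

1 November 2026 is a Sunday, so Saturdays fall on 7, 14, 21, 28; the last is November 28.
1 March 2027 is a Monday, so Saturdays fall on 6, 13, 20, 27; the last is March 27.
27 February 2027 falls between 28 November 2026 and 27 March 2027, so daylight saving is in effect and Yalir Station is at UTC+07:00.
01:30 Yalir Station − 7h = 18:30 UTC (rolling into the previous day, 26 February 2027).
1 February 2027 is a Monday, so the first Sunday is February 7 and the third is February 21.
1 November 2027 is a Monday, so the first Sunday is November 7 and the third is November 21.
At the standard offset (UTC−07:30), 18:30 UTC − 7h30m = 11:00 Ethell standard time.
Daylight saving runs 21 February – 21 November; the standard-time date in Ethell, 26 February 2027, is inside that window, so Ethell is at UTC−06:30.
18:30 UTC − 6h30m = 12:00 Ethell.

12:00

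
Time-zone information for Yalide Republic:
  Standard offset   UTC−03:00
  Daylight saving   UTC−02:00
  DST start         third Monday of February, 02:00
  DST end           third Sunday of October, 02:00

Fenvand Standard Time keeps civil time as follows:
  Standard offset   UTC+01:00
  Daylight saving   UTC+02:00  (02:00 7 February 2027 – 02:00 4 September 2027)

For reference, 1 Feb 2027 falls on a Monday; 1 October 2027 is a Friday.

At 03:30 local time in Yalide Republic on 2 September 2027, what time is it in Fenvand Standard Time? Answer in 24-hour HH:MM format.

07:30

1 February 2027 is a Monday, so the first Monday is February 1 and the third is February 15.
1 October 2027 is a Friday, so the first Sunday is October 3 and the third is October 17.
2 September 2027 falls between 15 February and 17 October, so daylight saving is in effect and Yalide Republic is at UTC−02:00.
03:30 Yalide Republic + 2h = 05:30 UTC.
At the standard offset (UTC+01:00), 05:30 UTC + 1h = 06:30 Fenvand Standard Time standard time.
Daylight saving runs 7 February – 4 September; the standard-time date in Fenvand Standard Time, 2 September 2027, is inside that window, so Fenvand Standard Time is at UTC+02:00.
05:30 UTC + 2h = 07:30 Fenvand Standard Time.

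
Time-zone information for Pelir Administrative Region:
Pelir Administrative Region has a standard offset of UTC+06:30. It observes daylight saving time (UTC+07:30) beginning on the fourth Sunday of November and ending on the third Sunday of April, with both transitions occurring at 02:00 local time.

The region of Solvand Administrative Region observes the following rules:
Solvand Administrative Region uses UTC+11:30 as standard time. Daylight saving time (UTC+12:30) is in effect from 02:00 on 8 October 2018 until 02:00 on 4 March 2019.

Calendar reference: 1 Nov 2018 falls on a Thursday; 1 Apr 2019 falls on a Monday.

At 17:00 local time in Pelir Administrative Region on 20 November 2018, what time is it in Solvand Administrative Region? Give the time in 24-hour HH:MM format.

1 November 2018 is a Thursday, so the first Sunday is November 4 and the fourth is November 25.
1 April 2019 is a Monday, so the first Sunday is April 7 and the third is April 21.
20 November 2018 does not fall between 25 November 2018 and 21 April 2019, so daylight saving is not in effect and Pelir Administrative Region is at UTC+06:30.
17:00 Pelir Administrative Region − 6h30m = 10:30 UTC.
At the standard offset (UTC+11:30), 10:30 UTC + 11h30m = 22:00 Solvand Administrative Region standard time.
The standard-time date in Solvand Administrative Region, 20 November 2018, lies within the daylight-saving period (8 October 2018 – 4 March 2019), so Solvand Administrative Region is on daylight time, UTC+12:30.
10:30 UTC + 12h30m = 23:00 Solvand Administrative Region.

23:00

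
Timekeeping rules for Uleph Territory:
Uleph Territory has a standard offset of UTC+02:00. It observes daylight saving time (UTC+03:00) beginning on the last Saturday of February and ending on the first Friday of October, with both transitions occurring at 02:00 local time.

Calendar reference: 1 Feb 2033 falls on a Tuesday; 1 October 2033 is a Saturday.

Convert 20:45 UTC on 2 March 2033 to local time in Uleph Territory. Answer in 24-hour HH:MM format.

23:45

1 February 2033 is a Tuesday, so Saturdays fall on 5, 12, 19, 26; the last is February 26.
1 October 2033 is a Saturday, so the first Friday is October 7.
At the standard offset (UTC+02:00), 20:45 UTC + 2h = 22:45 Uleph Territory standard time.
The standard-time date in Uleph Territory, 2 March 2033, lies within the daylight-saving period (26 February – 7 October), so Uleph Territory is on daylight time, UTC+03:00.
20:45 UTC + 3h = 23:45 local.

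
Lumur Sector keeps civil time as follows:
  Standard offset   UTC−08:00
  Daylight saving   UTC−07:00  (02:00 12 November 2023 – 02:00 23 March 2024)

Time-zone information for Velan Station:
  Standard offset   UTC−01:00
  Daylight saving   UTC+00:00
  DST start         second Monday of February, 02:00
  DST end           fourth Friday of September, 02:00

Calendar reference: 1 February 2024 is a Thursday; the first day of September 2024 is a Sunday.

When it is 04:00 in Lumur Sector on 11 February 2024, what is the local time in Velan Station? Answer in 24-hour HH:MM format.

10:00

11 February 2024 lies within the daylight-saving period (12 November 2023 – 23 March 2024), so Lumur Sector is on daylight time, UTC−07:00.
04:00 Lumur Sector + 7h = 11:00 UTC.
1 February 2024 is a Thursday, so the first Monday is February 5 and the second is February 12.
1 September 2024 is a Sunday, so the first Friday is September 6 and the fourth is September 27.
At the standard offset (UTC−01:00), 11:00 UTC − 1h = 10:00 Velan Station standard time.
The standard-time date in Velan Station, 11 February 2024, does not fall between 12 February and 27 September, so daylight saving is not in effect and Velan Station is at UTC−01:00.
11:00 UTC − 1h = 10:00 Velan Station.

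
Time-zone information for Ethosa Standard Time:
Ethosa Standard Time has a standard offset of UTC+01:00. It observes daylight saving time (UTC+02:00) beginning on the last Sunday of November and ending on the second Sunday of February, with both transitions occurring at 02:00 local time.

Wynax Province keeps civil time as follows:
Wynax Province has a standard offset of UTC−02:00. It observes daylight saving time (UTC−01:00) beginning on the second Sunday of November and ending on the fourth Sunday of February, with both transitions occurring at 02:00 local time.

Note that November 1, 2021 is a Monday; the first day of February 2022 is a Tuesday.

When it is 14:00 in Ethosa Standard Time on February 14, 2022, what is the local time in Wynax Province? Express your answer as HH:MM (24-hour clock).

1 November 2021 is a Monday, so Sundays fall on 7, 14, 21, 28; the last is November 28.
1 February 2022 is a Tuesday, so the first Sunday is February 6 and the second is February 13.
February 14, 2022 is outside the daylight-saving period (28 November 2021 – 13 February 2022), so Ethosa Standard Time is on standard time, UTC+01:00.
14:00 Ethosa Standard Time − 1h = 13:00 UTC.
1 November 2021 is a Monday, so the first Sunday is November 7 and the second is November 14.
1 February 2022 is a Tuesday, so the first Sunday is February 6 and the fourth is February 27.
At the standard offset (UTC−02:00), 13:00 UTC − 2h = 11:00 Wynax Province standard time.
The standard-time date in Wynax Province, February 14, 2022, falls between 14 November 2021 and 27 February 2022, so daylight saving is in effect and Wynax Province is at UTC−01:00.
13:00 UTC − 1h = 12:00 Wynax Province.

12:00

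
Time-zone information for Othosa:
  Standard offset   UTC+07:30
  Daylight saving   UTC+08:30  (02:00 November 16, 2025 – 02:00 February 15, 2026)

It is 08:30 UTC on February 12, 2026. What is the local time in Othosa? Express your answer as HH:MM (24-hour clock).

17:00

At the standard offset (UTC+07:30), 08:30 UTC + 7h30m = 16:00 Othosa standard time.
Daylight saving runs 16 November 2025 – 15 February 2026; the standard-time date in Othosa, February 12, 2026, is inside that window, so Othosa is at UTC+08:30.
08:30 UTC + 8h30m = 17:00 local.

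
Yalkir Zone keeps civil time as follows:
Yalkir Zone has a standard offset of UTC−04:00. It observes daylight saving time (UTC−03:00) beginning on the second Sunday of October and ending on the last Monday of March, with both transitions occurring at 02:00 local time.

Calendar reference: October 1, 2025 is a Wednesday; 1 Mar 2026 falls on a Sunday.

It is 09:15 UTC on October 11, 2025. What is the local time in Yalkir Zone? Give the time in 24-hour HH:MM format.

1 October 2025 is a Wednesday, so the first Sunday is October 5 and the second is October 12.
1 March 2026 is a Sunday, so Mondays fall on 2, 9, 16, 23, 30; the last is March 30.
At the standard offset (UTC−04:00), 09:15 UTC − 4h = 05:15 Yalkir Zone standard time.
The standard-time date in Yalkir Zone, October 11, 2025, does not fall between 12 October 2025 and 30 March 2026, so daylight saving is not in effect and Yalkir Zone is at UTC−04:00.
09:15 UTC − 4h = 05:15 local.

05:15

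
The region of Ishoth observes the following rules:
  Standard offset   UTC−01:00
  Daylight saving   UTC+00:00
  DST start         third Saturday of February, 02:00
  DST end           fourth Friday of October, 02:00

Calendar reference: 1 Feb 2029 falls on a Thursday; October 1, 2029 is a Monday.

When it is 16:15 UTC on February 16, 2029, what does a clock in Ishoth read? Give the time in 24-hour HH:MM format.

15:15

1 February 2029 is a Thursday, so the first Saturday is February 3 and the third is February 17.
1 October 2029 is a Monday, so the first Friday is October 5 and the fourth is October 26.
At the standard offset (UTC−01:00), 16:15 UTC − 1h = 15:15 Ishoth standard time.
The standard-time date in Ishoth, February 16, 2029, is outside the daylight-saving period (17 February – 26 October), so Ishoth is on standard time, UTC−01:00.
16:15 UTC − 1h = 15:15 local.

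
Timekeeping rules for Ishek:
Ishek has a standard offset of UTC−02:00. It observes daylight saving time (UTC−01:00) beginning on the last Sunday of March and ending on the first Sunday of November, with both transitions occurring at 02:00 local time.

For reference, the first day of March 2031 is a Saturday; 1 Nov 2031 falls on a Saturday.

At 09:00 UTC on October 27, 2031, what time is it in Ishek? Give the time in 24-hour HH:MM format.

1 March 2031 is a Saturday, so Sundays fall on 2, 9, 16, 23, 30; the last is March 30.
1 November 2031 is a Saturday, so the first Sunday is November 2.
At the standard offset (UTC−02:00), 09:00 UTC − 2h = 07:00 Ishek standard time.
Daylight saving runs 30 March – 2 November; the standard-time date in Ishek, October 27, 2031, is inside that window, so Ishek is at UTC−01:00.
09:00 UTC − 1h = 08:00 local.

08:00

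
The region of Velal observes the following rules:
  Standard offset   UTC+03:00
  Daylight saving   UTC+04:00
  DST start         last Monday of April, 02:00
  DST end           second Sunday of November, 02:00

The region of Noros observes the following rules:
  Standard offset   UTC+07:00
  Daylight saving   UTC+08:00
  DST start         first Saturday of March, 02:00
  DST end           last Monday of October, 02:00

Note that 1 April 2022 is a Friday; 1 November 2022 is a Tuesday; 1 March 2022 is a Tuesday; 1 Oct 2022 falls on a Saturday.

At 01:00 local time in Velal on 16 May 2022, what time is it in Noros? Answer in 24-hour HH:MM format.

05:00

1 April 2022 is a Friday, so Mondays fall on 4, 11, 18, 25; the last is April 25.
1 November 2022 is a Tuesday, so the first Sunday is November 6 and the second is November 13.
16 May 2022 falls between 25 April and 13 November, so daylight saving is in effect and Velal is at UTC+04:00.
01:00 Velal − 4h = 21:00 UTC (rolling into the previous day, 15 May 2022).
1 March 2022 is a Tuesday, so the first Saturday is March 5.
1 October 2022 is a Saturday, so Mondays fall on 3, 10, 17, 24, 31; the last is October 31.
At the standard offset (UTC+07:00), 21:00 UTC + 7h = 04:00 Noros standard time (rolling into the next day, 16 May 2022).
The standard-time date in Noros, 16 May 2022, falls between 5 March and 31 October, so daylight saving is in effect and Noros is at UTC+08:00.
21:00 UTC + 8h = 05:00 Noros (rolling into the next day, 16 May 2022).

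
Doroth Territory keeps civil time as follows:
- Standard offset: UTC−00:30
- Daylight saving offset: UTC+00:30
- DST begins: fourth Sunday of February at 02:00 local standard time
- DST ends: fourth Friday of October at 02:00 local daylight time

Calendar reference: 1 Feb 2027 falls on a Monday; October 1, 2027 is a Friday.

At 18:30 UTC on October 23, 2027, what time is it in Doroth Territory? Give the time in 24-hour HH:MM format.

18:00

1 February 2027 is a Monday, so the first Sunday is February 7 and the fourth is February 28.
1 October 2027 is a Friday, so the first Friday is October 1 and the fourth is October 22.
At the standard offset (UTC−00:30), 18:30 UTC − 0h30m = 18:00 Doroth Territory standard time.
The standard-time date in Doroth Territory, October 23, 2027, is outside the daylight-saving period (28 February – 22 October), so Doroth Territory is on standard time, UTC−00:30.
18:30 UTC − 0h30m = 18:00 local.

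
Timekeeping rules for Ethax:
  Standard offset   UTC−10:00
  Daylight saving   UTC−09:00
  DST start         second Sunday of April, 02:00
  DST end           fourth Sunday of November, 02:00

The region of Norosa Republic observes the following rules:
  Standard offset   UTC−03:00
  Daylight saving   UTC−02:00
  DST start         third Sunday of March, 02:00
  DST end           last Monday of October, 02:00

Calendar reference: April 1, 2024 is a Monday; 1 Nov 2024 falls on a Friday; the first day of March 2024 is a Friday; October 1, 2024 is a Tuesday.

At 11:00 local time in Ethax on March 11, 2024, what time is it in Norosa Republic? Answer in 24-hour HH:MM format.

18:00

1 April 2024 is a Monday, so the first Sunday is April 7 and the second is April 14.
1 November 2024 is a Friday, so the first Sunday is November 3 and the fourth is November 24.
Daylight saving runs 14 April – 24 November; March 11, 2024 is outside that window, so Ethax is on standard time at UTC−10:00.
11:00 Ethax + 10h = 21:00 UTC.
1 March 2024 is a Friday, so the first Sunday is March 3 and the third is March 17.
1 October 2024 is a Tuesday, so Mondays fall on 7, 14, 21, 28; the last is October 28.
At the standard offset (UTC−03:00), 21:00 UTC − 3h = 18:00 Norosa Republic standard time.
The standard-time date in Norosa Republic, March 11, 2024, does not fall between 17 March and 28 October, so daylight saving is not in effect and Norosa Republic is at UTC−03:00.
21:00 UTC − 3h = 18:00 Norosa Republic.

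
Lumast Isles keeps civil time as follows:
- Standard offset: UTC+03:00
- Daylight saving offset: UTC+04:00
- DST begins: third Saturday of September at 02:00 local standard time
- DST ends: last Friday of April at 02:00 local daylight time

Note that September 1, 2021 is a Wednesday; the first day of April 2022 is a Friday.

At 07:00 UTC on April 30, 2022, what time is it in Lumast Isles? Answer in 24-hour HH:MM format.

1 September 2021 is a Wednesday, so the first Saturday is September 4 and the third is September 18.
1 April 2022 is a Friday, so Fridays fall on 1, 8, 15, 22, 29; the last is April 29.
At the standard offset (UTC+03:00), 07:00 UTC + 3h = 10:00 Lumast Isles standard time.
Daylight saving runs 18 September 2021 – 29 April 2022; the standard-time date in Lumast Isles, April 30, 2022, is outside that window, so Lumast Isles is on standard time at UTC+03:00.
07:00 UTC + 3h = 10:00 local.

10:00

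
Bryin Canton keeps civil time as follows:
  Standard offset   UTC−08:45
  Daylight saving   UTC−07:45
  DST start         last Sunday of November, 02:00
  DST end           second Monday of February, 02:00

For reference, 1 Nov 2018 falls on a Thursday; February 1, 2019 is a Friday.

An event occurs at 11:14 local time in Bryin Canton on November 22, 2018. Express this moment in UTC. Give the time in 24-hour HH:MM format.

1 November 2018 is a Thursday, so Sundays fall on 4, 11, 18, 25; the last is November 25.
1 February 2019 is a Friday, so the first Monday is February 4 and the second is February 11.
November 22, 2018 does not fall between 25 November 2018 and 11 February 2019, so daylight saving is not in effect and Bryin Canton is at UTC−08:45.
11:14 local + 8h45m = 19:59 UTC.

19:59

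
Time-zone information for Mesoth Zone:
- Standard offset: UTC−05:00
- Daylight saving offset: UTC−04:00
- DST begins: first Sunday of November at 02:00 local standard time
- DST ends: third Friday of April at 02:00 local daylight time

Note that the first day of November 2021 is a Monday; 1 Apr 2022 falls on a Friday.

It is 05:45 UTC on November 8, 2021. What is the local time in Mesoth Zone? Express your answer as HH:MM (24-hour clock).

1 November 2021 is a Monday, so the first Sunday is November 7.
1 April 2022 is a Friday, so the first Friday is April 1 and the third is April 15.
At the standard offset (UTC−05:00), 05:45 UTC − 5h = 00:45 Mesoth Zone standard time.
The standard-time date in Mesoth Zone, November 8, 2021, falls between 7 November 2021 and 15 April 2022, so daylight saving is in effect and Mesoth Zone is at UTC−04:00.
05:45 UTC − 4h = 01:45 local.

01:45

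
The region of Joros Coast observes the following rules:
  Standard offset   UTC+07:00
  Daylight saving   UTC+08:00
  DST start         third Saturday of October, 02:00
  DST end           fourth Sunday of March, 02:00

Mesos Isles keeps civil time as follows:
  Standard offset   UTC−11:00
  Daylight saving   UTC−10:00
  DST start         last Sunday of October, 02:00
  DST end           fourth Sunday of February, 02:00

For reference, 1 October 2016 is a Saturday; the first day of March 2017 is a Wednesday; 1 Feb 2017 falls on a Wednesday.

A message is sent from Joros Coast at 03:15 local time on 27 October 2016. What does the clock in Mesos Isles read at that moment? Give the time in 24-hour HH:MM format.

08:15

1 October 2016 is a Saturday, so the first Saturday is October 1 and the third is October 15.
1 March 2017 is a Wednesday, so the first Sunday is March 5 and the fourth is March 26.
27 October 2016 lies within the daylight-saving period (15 October 2016 – 26 March 2017), so Joros Coast is on daylight time, UTC+08:00.
03:15 Joros Coast − 8h = 19:15 UTC (rolling into the previous day, 26 October 2016).
1 October 2016 is a Saturday, so Sundays fall on 2, 9, 16, 23, 30; the last is October 30.
1 February 2017 is a Wednesday, so the first Sunday is February 5 and the fourth is February 26.
At the standard offset (UTC−11:00), 19:15 UTC − 11h = 08:15 Mesos Isles standard time.
The standard-time date in Mesos Isles, 26 October 2016, does not fall between 30 October 2016 and 26 February 2017, so daylight saving is not in effect and Mesos Isles is at UTC−11:00.
19:15 UTC − 11h = 08:15 Mesos Isles.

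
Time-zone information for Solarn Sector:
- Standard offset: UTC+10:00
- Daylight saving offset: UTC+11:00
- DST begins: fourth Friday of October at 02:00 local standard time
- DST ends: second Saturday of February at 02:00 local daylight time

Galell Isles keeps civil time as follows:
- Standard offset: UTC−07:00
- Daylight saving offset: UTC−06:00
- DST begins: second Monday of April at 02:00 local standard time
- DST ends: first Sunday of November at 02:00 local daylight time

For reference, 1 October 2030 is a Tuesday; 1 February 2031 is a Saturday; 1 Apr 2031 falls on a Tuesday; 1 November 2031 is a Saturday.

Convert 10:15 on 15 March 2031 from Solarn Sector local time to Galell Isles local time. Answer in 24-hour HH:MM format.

17:15

1 October 2030 is a Tuesday, so the first Friday is October 4 and the fourth is October 25.
1 February 2031 is a Saturday, so the first Saturday is February 1 and the second is February 8.
Daylight saving runs 25 October 2030 – 8 February 2031; 15 March 2031 is outside that window, so Solarn Sector is on standard time at UTC+10:00.
10:15 Solarn Sector − 10h = 00:15 UTC.
1 April 2031 is a Tuesday, so the first Monday is April 7 and the second is April 14.
1 November 2031 is a Saturday, so the first Sunday is November 2.
At the standard offset (UTC−07:00), 00:15 UTC − 7h = 17:15 Galell Isles standard time (rolling into the previous day, 14 March 2031).
The standard-time date in Galell Isles, 14 March 2031, does not fall between 14 April and 2 November, so daylight saving is not in effect and Galell Isles is at UTC−07:00.
00:15 UTC − 7h = 17:15 Galell Isles (rolling into the previous day, 14 March 2031).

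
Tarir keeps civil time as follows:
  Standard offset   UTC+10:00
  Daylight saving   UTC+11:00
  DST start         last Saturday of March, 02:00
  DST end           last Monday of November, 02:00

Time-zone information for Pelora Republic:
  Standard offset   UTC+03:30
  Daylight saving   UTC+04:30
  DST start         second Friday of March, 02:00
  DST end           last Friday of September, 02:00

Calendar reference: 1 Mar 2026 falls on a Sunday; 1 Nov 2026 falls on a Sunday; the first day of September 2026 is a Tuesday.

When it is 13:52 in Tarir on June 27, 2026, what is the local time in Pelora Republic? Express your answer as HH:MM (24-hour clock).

07:22

1 March 2026 is a Sunday, so Saturdays fall on 7, 14, 21, 28; the last is March 28.
1 November 2026 is a Sunday, so Mondays fall on 2, 9, 16, 23, 30; the last is November 30.
June 27, 2026 falls between 28 March and 30 November, so daylight saving is in effect and Tarir is at UTC+11:00.
13:52 Tarir − 11h = 02:52 UTC.
1 March 2026 is a Sunday, so the first Friday is March 6 and the second is March 13.
1 September 2026 is a Tuesday, so Fridays fall on 4, 11, 18, 25; the last is September 25.
At the standard offset (UTC+03:30), 02:52 UTC + 3h30m = 06:22 Pelora Republic standard time.
Daylight saving runs 13 March – 25 September; the standard-time date in Pelora Republic, June 27, 2026, is inside that window, so Pelora Republic is at UTC+04:30.
02:52 UTC + 4h30m = 07:22 Pelora Republic.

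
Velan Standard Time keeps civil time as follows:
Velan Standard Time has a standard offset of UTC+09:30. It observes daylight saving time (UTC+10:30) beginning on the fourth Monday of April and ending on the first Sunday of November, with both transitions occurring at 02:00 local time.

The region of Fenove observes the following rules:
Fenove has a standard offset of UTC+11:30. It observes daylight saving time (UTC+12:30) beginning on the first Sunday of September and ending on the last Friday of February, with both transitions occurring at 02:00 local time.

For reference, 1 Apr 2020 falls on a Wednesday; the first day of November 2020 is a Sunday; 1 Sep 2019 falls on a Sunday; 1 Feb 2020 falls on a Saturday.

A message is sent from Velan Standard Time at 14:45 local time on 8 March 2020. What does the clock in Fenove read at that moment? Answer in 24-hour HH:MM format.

16:45

1 April 2020 is a Wednesday, so the first Monday is April 6 and the fourth is April 27.
1 November 2020 is a Sunday, so the first Sunday is November 1.
Daylight saving runs 27 April – 1 November; 8 March 2020 is outside that window, so Velan Standard Time is on standard time at UTC+09:30.
14:45 Velan Standard Time − 9h30m = 05:15 UTC.
1 September 2019 is a Sunday, so the first Sunday is September 1.
1 February 2020 is a Saturday, so Fridays fall on 7, 14, 21, 28; the last is February 28.
At the standard offset (UTC+11:30), 05:15 UTC + 11h30m = 16:45 Fenove standard time.
The standard-time date in Fenove, 8 March 2020, does not fall between 1 September 2019 and 28 February 2020, so daylight saving is not in effect and Fenove is at UTC+11:30.
05:15 UTC + 11h30m = 16:45 Fenove.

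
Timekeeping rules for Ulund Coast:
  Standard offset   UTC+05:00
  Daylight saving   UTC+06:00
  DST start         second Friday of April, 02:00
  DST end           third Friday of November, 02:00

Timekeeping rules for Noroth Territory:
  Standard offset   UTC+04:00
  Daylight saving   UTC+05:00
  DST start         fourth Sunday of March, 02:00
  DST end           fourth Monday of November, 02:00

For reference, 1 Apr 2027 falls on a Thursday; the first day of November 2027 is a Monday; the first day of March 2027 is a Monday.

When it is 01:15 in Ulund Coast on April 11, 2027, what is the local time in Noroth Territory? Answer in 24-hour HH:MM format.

1 April 2027 is a Thursday, so the first Friday is April 2 and the second is April 9.
1 November 2027 is a Monday, so the first Friday is November 5 and the third is November 19.
April 11, 2027 lies within the daylight-saving period (9 April – 19 November), so Ulund Coast is on daylight time, UTC+06:00.
01:15 Ulund Coast − 6h = 19:15 UTC (rolling into the previous day, 10 April 2027).
1 March 2027 is a Monday, so the first Sunday is March 7 and the fourth is March 28.
1 November 2027 is a Monday, so the first Monday is November 1 and the fourth is November 22.
At the standard offset (UTC+04:00), 19:15 UTC + 4h = 23:15 Noroth Territory standard time.
The standard-time date in Noroth Territory, April 10, 2027, falls between 28 March and 22 November, so daylight saving is in effect and Noroth Territory is at UTC+05:00.
19:15 UTC + 5h = 00:15 Noroth Territory (rolling into the next day, 11 April 2027).

00:15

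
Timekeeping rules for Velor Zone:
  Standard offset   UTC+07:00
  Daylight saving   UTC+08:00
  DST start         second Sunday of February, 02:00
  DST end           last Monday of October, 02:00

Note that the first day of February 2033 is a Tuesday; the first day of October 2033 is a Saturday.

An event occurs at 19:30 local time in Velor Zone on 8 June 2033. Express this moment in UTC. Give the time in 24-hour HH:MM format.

1 February 2033 is a Tuesday, so the first Sunday is February 6 and the second is February 13.
1 October 2033 is a Saturday, so Mondays fall on 3, 10, 17, 24, 31; the last is October 31.
8 June 2033 falls between 13 February and 31 October, so daylight saving is in effect and Velor Zone is at UTC+08:00.
19:30 local − 8h = 11:30 UTC.

11:30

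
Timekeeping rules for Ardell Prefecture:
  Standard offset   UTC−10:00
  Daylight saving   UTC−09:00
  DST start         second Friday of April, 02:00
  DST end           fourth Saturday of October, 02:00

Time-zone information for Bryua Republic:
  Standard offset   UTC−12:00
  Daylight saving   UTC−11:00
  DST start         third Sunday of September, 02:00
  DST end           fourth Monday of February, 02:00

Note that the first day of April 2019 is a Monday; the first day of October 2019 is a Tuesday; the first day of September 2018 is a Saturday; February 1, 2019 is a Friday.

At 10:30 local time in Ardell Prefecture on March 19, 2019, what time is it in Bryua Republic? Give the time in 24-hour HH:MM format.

1 April 2019 is a Monday, so the first Friday is April 5 and the second is April 12.
1 October 2019 is a Tuesday, so the first Saturday is October 5 and the fourth is October 26.
March 19, 2019 is outside the daylight-saving period (12 April – 26 October), so Ardell Prefecture is on standard time, UTC−10:00.
10:30 Ardell Prefecture + 10h = 20:30 UTC.
1 September 2018 is a Saturday, so the first Sunday is September 2 and the third is September 16.
1 February 2019 is a Friday, so the first Monday is February 4 and the fourth is February 25.
At the standard offset (UTC−12:00), 20:30 UTC − 12h = 08:30 Bryua Republic standard time.
Daylight saving runs 16 September 2018 – 25 February 2019; the standard-time date in Bryua Republic, March 19, 2019, is outside that window, so Bryua Republic is on standard time at UTC−12:00.
20:30 UTC − 12h = 08:30 Bryua Republic.

08:30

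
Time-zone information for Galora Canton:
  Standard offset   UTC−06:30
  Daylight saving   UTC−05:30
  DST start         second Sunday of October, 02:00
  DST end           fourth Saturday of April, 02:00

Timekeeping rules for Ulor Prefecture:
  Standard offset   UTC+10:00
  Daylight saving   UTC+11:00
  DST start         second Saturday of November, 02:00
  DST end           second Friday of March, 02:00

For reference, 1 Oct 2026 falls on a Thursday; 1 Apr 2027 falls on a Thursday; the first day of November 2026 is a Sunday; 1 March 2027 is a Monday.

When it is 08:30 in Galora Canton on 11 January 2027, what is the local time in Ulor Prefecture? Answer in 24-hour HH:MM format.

01:00

1 October 2026 is a Thursday, so the first Sunday is October 4 and the second is October 11.
1 April 2027 is a Thursday, so the first Saturday is April 3 and the fourth is April 24.
11 January 2027 falls between 11 October 2026 and 24 April 2027, so daylight saving is in effect and Galora Canton is at UTC−05:30.
08:30 Galora Canton + 5h30m = 14:00 UTC.
1 November 2026 is a Sunday, so the first Saturday is November 7 and the second is November 14.
1 March 2027 is a Monday, so the first Friday is March 5 and the second is March 12.
At the standard offset (UTC+10:00), 14:00 UTC + 10h = 00:00 Ulor Prefecture standard time (rolling into the next day, 12 January 2027).
The standard-time date in Ulor Prefecture, 12 January 2027, lies within the daylight-saving period (14 November 2026 – 12 March 2027), so Ulor Prefecture is on daylight time, UTC+11:00.
14:00 UTC + 11h = 01:00 Ulor Prefecture (rolling into the next day, 12 January 2027).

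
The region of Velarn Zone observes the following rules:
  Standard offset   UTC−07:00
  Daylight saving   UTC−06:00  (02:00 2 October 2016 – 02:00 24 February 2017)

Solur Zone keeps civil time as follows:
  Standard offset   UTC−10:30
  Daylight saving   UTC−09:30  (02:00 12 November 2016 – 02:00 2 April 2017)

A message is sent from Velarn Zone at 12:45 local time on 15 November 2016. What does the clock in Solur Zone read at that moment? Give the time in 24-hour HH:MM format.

15 November 2016 falls between 2 October 2016 and 24 February 2017, so daylight saving is in effect and Velarn Zone is at UTC−06:00.
12:45 Velarn Zone + 6h = 18:45 UTC.
At the standard offset (UTC−10:30), 18:45 UTC − 10h30m = 08:15 Solur Zone standard time.
The standard-time date in Solur Zone, 15 November 2016, lies within the daylight-saving period (12 November 2016 – 2 April 2017), so Solur Zone is on daylight time, UTC−09:30.
18:45 UTC − 9h30m = 09:15 Solur Zone.

09:15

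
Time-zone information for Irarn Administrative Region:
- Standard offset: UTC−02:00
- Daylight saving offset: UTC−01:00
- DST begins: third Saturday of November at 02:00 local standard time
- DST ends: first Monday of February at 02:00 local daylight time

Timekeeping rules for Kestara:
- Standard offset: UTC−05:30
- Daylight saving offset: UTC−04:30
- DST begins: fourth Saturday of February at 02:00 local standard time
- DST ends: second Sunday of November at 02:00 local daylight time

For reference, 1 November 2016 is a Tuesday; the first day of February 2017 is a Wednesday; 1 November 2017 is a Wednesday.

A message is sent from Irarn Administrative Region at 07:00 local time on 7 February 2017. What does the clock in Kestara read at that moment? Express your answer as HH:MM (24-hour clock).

1 November 2016 is a Tuesday, so the first Saturday is November 5 and the third is November 19.
1 February 2017 is a Wednesday, so the first Monday is February 6.
7 February 2017 does not fall between 19 November 2016 and 6 February 2017, so daylight saving is not in effect and Irarn Administrative Region is at UTC−02:00.
07:00 Irarn Administrative Region + 2h = 09:00 UTC.
1 February 2017 is a Wednesday, so the first Saturday is February 4 and the fourth is February 25.
1 November 2017 is a Wednesday, so the first Sunday is November 5 and the second is November 12.
At the standard offset (UTC−05:30), 09:00 UTC − 5h30m = 03:30 Kestara standard time.
The standard-time date in Kestara, 7 February 2017, does not fall between 25 February and 12 November, so daylight saving is not in effect and Kestara is at UTC−05:30.
09:00 UTC − 5h30m = 03:30 Kestara.

03:30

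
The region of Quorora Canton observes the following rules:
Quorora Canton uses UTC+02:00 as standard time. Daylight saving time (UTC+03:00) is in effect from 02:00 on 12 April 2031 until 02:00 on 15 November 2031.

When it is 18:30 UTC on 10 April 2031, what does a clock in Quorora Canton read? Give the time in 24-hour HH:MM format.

At the standard offset (UTC+02:00), 18:30 UTC + 2h = 20:30 Quorora Canton standard time.
The standard-time date in Quorora Canton, 10 April 2031, does not fall between 12 April and 15 November, so daylight saving is not in effect and Quorora Canton is at UTC+02:00.
18:30 UTC + 2h = 20:30 local.

20:30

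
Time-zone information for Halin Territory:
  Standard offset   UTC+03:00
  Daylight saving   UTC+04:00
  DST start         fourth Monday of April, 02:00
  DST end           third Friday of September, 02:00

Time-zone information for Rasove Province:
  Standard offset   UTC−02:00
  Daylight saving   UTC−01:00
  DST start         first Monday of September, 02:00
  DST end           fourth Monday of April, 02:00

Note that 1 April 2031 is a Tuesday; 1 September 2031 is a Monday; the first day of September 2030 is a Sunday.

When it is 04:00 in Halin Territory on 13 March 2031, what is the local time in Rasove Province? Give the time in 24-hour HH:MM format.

00:00

1 April 2031 is a Tuesday, so the first Monday is April 7 and the fourth is April 28.
1 September 2031 is a Monday, so the first Friday is September 5 and the third is September 19.
Daylight saving runs 28 April – 19 September; 13 March 2031 is outside that window, so Halin Territory is on standard time at UTC+03:00.
04:00 Halin Territory − 3h = 01:00 UTC.
1 September 2030 is a Sunday, so the first Monday is September 2.
1 April 2031 is a Tuesday, so the first Monday is April 7 and the fourth is April 28.
At the standard offset (UTC−02:00), 01:00 UTC − 2h = 23:00 Rasove Province standard time (rolling into the previous day, 12 March 2031).
The standard-time date in Rasove Province, 12 March 2031, falls between 2 September 2030 and 28 April 2031, so daylight saving is in effect and Rasove Province is at UTC−01:00.
01:00 UTC − 1h = 00:00 Rasove Province.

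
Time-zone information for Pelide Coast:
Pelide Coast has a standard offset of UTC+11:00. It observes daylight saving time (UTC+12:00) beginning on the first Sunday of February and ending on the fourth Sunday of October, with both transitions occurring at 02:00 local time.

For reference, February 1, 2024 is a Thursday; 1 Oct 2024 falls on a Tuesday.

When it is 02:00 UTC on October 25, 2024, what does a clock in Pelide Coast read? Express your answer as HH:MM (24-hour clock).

14:00

1 February 2024 is a Thursday, so the first Sunday is February 4.
1 October 2024 is a Tuesday, so the first Sunday is October 6 and the fourth is October 27.
At the standard offset (UTC+11:00), 02:00 UTC + 11h = 13:00 Pelide Coast standard time.
The standard-time date in Pelide Coast, October 25, 2024, lies within the daylight-saving period (4 February – 27 October), so Pelide Coast is on daylight time, UTC+12:00.
02:00 UTC + 12h = 14:00 local.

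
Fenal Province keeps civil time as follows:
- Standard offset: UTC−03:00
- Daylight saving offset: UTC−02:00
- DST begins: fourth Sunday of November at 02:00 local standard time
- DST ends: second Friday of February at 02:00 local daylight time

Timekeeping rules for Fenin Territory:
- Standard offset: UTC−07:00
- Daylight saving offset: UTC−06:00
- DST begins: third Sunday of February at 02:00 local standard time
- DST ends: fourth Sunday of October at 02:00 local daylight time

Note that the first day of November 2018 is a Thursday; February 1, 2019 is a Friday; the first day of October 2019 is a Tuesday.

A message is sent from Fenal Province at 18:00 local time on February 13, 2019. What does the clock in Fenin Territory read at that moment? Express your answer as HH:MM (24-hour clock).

1 November 2018 is a Thursday, so the first Sunday is November 4 and the fourth is November 25.
1 February 2019 is a Friday, so the first Friday is February 1 and the second is February 8.
February 13, 2019 does not fall between 25 November 2018 and 8 February 2019, so daylight saving is not in effect and Fenal Province is at UTC−03:00.
18:00 Fenal Province + 3h = 21:00 UTC.
1 February 2019 is a Friday, so the first Sunday is February 3 and the third is February 17.
1 October 2019 is a Tuesday, so the first Sunday is October 6 and the fourth is October 27.
At the standard offset (UTC−07:00), 21:00 UTC − 7h = 14:00 Fenin Territory standard time.
Daylight saving runs 17 February – 27 October; the standard-time date in Fenin Territory, February 13, 2019, is outside that window, so Fenin Territory is on standard time at UTC−07:00.
21:00 UTC − 7h = 14:00 Fenin Territory.

14:00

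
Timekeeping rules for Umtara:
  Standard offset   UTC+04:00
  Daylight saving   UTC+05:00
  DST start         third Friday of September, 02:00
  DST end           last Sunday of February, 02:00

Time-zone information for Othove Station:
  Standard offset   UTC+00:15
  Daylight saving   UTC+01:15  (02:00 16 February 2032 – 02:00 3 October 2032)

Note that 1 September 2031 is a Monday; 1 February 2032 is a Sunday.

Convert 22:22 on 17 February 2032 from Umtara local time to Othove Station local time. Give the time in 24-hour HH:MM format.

1 September 2031 is a Monday, so the first Friday is September 5 and the third is September 19.
1 February 2032 is a Sunday, so Sundays fall on 1, 8, 15, 22, 29; the last is February 29.
17 February 2032 falls between 19 September 2031 and 29 February 2032, so daylight saving is in effect and Umtara is at UTC+05:00.
22:22 Umtara − 5h = 17:22 UTC.
At the standard offset (UTC+00:15), 17:22 UTC + 0h15m = 17:37 Othove Station standard time.
The standard-time date in Othove Station, 17 February 2032, falls between 16 February and 3 October, so daylight saving is in effect and Othove Station is at UTC+01:15.
17:22 UTC + 1h15m = 18:37 Othove Station.

18:37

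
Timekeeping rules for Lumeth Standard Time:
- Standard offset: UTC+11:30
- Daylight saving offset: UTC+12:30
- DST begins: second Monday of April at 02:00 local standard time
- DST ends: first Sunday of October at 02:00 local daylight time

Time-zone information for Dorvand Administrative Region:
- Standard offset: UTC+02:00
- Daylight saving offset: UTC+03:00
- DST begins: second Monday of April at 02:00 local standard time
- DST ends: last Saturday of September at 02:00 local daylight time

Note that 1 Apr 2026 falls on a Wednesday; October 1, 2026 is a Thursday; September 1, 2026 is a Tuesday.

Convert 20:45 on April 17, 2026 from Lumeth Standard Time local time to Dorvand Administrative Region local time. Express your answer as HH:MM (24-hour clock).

11:15

1 April 2026 is a Wednesday, so the first Monday is April 6 and the second is April 13.
1 October 2026 is a Thursday, so the first Sunday is October 4.
April 17, 2026 falls between 13 April and 4 October, so daylight saving is in effect and Lumeth Standard Time is at UTC+12:30.
20:45 Lumeth Standard Time − 12h30m = 08:15 UTC.
1 April 2026 is a Wednesday, so the first Monday is April 6 and the second is April 13.
1 September 2026 is a Tuesday, so Saturdays fall on 5, 12, 19, 26; the last is September 26.
At the standard offset (UTC+02:00), 08:15 UTC + 2h = 10:15 Dorvand Administrative Region standard time.
The standard-time date in Dorvand Administrative Region, April 17, 2026, falls between 13 April and 26 September, so daylight saving is in effect and Dorvand Administrative Region is at UTC+03:00.
08:15 UTC + 3h = 11:15 Dorvand Administrative Region.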